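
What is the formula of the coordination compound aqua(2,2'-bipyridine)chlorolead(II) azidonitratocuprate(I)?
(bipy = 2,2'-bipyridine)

[Pb(bipy)Cl(H2O)][Cu(N3)(NO3)]

Cation [Pb…]: ligand charges -1, Pb(II) ⇒ ion charge 1+.
Anion [Cu…]: ligand charges -2, Cu(I) ⇒ ion charge 1−.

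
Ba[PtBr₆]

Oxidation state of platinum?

+4

1 barium outside the brackets (+2 each) → the complex ion is 2−.
Ligand charges: 6×Br = -6; sum -6.
Pt + (-6) = 2− ⇒ Pt is +4.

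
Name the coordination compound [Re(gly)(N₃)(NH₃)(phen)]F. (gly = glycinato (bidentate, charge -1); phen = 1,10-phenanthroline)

The 1 fluoride counter-ion carries a total charge of -1, so each complex ion is 1+.
Ligand charges: 1×azido (-1 each), 1×glycinato (-1 each), 1×1,10-phenanthroline (neutral), 1×ammine (neutral); total -2. So Re + (-2) = 1+, giving Re = +3.
Ligands are named alphabetically: ammine before azido before glycinato before phenanthroline.

ammineazido(glycinato)(1,10-phenanthroline)rhenium(III) fluoride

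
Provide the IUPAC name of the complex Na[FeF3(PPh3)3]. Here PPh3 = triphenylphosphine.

sodium trifluorotris(triphenylphosphine)ferrate(II)

The 1 sodium counter-ion carries a total charge of +1, so each complex ion is 1−.
Ligand charges: 3×triphenylphosphine (neutral), 3×fluoro (-1 each); total -3. So Fe + (-3) = 1−, giving Fe = +2.
Ligands are named alphabetically: fluoro before triphenylphosphine.
The complex ion is anionic, so iron takes the -ate form ferrate(II).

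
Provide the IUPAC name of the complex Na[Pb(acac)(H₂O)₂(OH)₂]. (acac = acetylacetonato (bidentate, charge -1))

sodium (acetylacetonato)diaquadihydroxoplumbate(II)

The 1 sodium counter-ion carries a total charge of +1, so each complex ion is 1−.
Ligand charges: 2×aqua (neutral), 2×hydroxo (-1 each), 1×acetylacetonato (-1 each); total -3. So Pb + (-3) = 1−, giving Pb = +2.
The complex ion is anionic, so lead takes the -ate form plumbate(II).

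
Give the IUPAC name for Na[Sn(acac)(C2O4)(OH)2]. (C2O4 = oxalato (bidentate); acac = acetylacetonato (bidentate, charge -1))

The 1 sodium counter-ion carries a total charge of +1, so each complex ion is 1−.
Ligand charges: 1×oxalato (-2 each), 2×hydroxo (-1 each), 1×acetylacetonato (-1 each); total -5. So Sn + (-5) = 1−, giving Sn = +4.
Ligands are named alphabetically: acetylacetonato before hydroxo before oxalato.
The complex ion is anionic, so tin takes the -ate form stannate(IV).

sodium (acetylacetonato)dihydroxooxalatostannate(IV)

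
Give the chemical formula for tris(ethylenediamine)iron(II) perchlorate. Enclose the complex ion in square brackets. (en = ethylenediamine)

[Fe(en)3](ClO4)2

Ligands: 3 ethylenediamine (en, neutral). Ligand charge sum = 0.
With Fe in oxidation state +2, the complex ion is [Fe...]^2+.
Charge balance with perchlorate (-1) requires 1 complex ion per 2 perchlorate.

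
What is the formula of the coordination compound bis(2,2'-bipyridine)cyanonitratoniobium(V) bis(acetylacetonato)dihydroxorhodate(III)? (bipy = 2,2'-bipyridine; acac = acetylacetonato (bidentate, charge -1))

Cation [Nb…]: ligand charges -2, Nb(V) ⇒ ion charge 3+.
Anion [Rh…]: ligand charges -4, Rh(III) ⇒ ion charge 1−.
One 3+ cation requires 3 of the 1− anion.

[Nb(bipy)2(CN)(NO3)][Rh(acac)2(OH)2]3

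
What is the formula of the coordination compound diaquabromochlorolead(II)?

Ligands: 1 bromo (Br, -1), 2 aqua (H2O, neutral), 1 chloro (Cl, -1). Ligand charge sum = -2.
With Pb in oxidation state +2, the complex ion is [Pb...].

[PbBrCl(H2O)2]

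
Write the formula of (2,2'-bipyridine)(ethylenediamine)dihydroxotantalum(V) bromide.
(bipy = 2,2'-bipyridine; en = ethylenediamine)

[Ta(bipy)(en)(OH)2]Br3

Ligands: 2 hydroxo (OH, -1), 1 2,2'-bipyridine (bipy, neutral), 1 ethylenediamine (en, neutral). Ligand charge sum = -2.
Charge balance with bromide (-1) requires 1 complex ion per 3 bromide.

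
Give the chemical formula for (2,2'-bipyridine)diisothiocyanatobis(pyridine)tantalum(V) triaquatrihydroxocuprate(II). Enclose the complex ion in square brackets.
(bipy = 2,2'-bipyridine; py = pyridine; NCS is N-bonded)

Cation [Ta…]: ligand charges -2, Ta(V) ⇒ ion charge 3+.
Anion [Cu…]: ligand charges -3, Cu(II) ⇒ ion charge 1−.
One 3+ cation requires 3 of the 1− anion.

[Ta(bipy)(NCS)2(py)2][Cu(H2O)3(OH)3]3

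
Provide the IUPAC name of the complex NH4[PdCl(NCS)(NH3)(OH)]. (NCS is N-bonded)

ammonium amminechlorohydroxoisothiocyanatopalladate(II)

The 1 ammonium counter-ion carries a total charge of +1, so each complex ion is 1−.
Ligand charges: 1×hydroxo (-1 each), 1×isothiocyanato (-1 each), 1×chloro (-1 each), 1×ammine (neutral); total -3. So Pd + (-3) = 1−, giving Pd = +2.
Ligands are named alphabetically: ammine before chloro before hydroxo before isothiocyanato.
The complex ion is anionic, so palladium takes the -ate form palladate(II).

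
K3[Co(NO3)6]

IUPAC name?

The 3 potassium counter-ions carry a total charge of +3, so each complex ion is 3−.
Ligand charges: 6×nitrato (-1 each); total -6. So Co + (-6) = 3−, giving Co = +3.
The complex ion is anionic, so cobalt takes the -ate form cobaltate(III).

potassium hexanitratocobaltate(III)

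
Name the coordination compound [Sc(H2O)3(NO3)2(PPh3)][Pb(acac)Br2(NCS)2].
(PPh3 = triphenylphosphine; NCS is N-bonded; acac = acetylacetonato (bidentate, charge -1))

Both ions are complex: the cation is named first with the plain metal name, the anion second with the -ate form; each ion's ligands are alphabetised independently.
Scandium is always +3 in its complexes; the cation's ligand charges sum to -2, so the complex cation is 1+.
A 1:1 salt means the anion carries the equal and opposite charge, 1−.
Anion: ligand charges sum to -5; for the ion to be 1−, Pb = +4.

triaquadinitrato(triphenylphosphine)scandium(III) (acetylacetonato)dibromodiisothiocyanatoplumbate(IV)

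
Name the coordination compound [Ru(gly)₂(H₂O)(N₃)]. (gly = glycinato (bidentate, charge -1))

aquaazidobis(glycinato)ruthenium(III)

There is no counter-ion, so the complex is neutral overall.
Ligand charges: 1×aqua (neutral), 2×glycinato (-1 each), 1×azido (-1 each); total -3. So Ru + (-3) = 0, giving Ru = +3.
Ligands are named alphabetically: aqua before azido before glycinato.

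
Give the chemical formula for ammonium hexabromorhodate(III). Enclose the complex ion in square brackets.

(NH4)3[RhBr6]

Ligands: 6 bromo (Br, -1). Ligand charge sum = -6.
With Rh in oxidation state +3, the complex ion is [Rh...]^3−.
Charge balance with ammonium (+1) requires 1 complex ion per 3 ammonium.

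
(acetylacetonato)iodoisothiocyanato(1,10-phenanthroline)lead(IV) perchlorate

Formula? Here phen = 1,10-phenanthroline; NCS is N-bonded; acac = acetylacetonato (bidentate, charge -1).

Ligands: 1 1,10-phenanthroline (phen, neutral), 1 isothiocyanato (NCS, -1), 1 acetylacetonato (acac, -1), 1 iodo (I, -1). Ligand charge sum = -3.
Charge balance with perchlorate (-1) requires 1 complex ion per 1 perchlorate.

[Pb(acac)I(NCS)(phen)]ClO4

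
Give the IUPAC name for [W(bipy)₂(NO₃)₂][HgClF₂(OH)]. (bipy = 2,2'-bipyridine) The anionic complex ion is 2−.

bis(2,2'-bipyridine)dinitratotungsten(IV) chlorodifluorohydroxomercurate(II)

The complex anion is given as 2−; its ligand charges sum to -4, so Hg = +2.
A 1:1 salt means the cation carries the equal and opposite charge, 2+.
Cation: ligand charges sum to -2; for the ion to be 2+, W = +4.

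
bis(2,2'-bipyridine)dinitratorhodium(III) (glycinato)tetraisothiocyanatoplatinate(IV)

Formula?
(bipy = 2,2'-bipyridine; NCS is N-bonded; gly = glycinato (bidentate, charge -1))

[Rh(bipy)2(NO3)2][Pt(gly)(NCS)4]

Cation [Rh…]: ligand charges -2, Rh(III) ⇒ ion charge 1+.
Anion [Pt…]: ligand charges -5, Pt(IV) ⇒ ion charge 1−.
One 1+ cation balances one 1− anion.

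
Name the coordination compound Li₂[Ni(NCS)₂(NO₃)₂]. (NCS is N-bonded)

The 2 lithium counter-ions carry a total charge of +2, so each complex ion is 2−.
Ligand charges: 2×isothiocyanato (-1 each), 2×nitrato (-1 each); total -4. So Ni + (-4) = 2−, giving Ni = +2.
Ligands are named alphabetically: isothiocyanato before nitrato.
The complex ion is anionic, so nickel takes the -ate form nickelate(II).

lithium diisothiocyanatodinitratonickelate(II)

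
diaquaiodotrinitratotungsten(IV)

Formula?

[W(H2O)2I(NO3)3]

Ligands: 3 nitrato (NO3, -1), 2 aqua (H2O, neutral), 1 iodo (I, -1). Ligand charge sum = -4.
With W in oxidation state +4, the complex ion is [W...].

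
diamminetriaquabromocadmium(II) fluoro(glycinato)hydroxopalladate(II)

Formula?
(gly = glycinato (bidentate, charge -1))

[CdBr(H2O)3(NH3)2][PdF(gly)(OH)]

Cation [Cd…]: ligand charges -1, Cd(II) ⇒ ion charge 1+.
Anion [Pd…]: ligand charges -3, Pd(II) ⇒ ion charge 1−.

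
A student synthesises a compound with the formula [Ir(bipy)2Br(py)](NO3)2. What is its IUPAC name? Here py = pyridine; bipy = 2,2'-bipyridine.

The 2 nitrate counter-ions carry a total charge of -2, so each complex ion is 2+.
Ligand charges: 1×bromo (-1 each), 1×pyridine (neutral), 2×2,2'-bipyridine (neutral); total -1. So Ir + (-1) = 2+, giving Ir = +3.
Ligands are named alphabetically: bipyridine before bromo before pyridine.

bis(2,2'-bipyridine)bromo(pyridine)iridium(III) nitrate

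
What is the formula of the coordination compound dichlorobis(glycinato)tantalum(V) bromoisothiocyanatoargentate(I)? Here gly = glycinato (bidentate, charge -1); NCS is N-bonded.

[TaCl2(gly)2][AgBr(NCS)]

Cation [Ta…]: ligand charges -4, Ta(V) ⇒ ion charge 1+.
Anion [Ag…]: ligand charges -2, Ag(I) ⇒ ion charge 1−.
One 1+ cation balances one 1− anion.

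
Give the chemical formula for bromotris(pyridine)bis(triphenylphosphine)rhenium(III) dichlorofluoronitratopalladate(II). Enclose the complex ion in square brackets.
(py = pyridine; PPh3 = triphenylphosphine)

[ReBr(PPh3)2(py)3][PdCl2F(NO3)]

Cation [Re…]: ligand charges -1, Re(III) ⇒ ion charge 2+.
Anion [Pd…]: ligand charges -4, Pd(II) ⇒ ion charge 2−.
One 2+ cation balances one 2− anion.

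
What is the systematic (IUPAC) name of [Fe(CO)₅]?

There is no counter-ion, so the complex is neutral overall.
Ligand charges: 5×carbonyl (neutral); total 0. So Fe + (0) = 0, giving Fe = 0.

pentacarbonyliron(0)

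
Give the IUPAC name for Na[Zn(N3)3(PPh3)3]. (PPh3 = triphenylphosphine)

sodium triazidotris(triphenylphosphine)zincate(II)

The 1 sodium counter-ion carries a total charge of +1, so each complex ion is 1−.
Ligand charges: 3×triphenylphosphine (neutral), 3×azido (-1 each); total -3. So Zn + (-3) = 1−, giving Zn = +2.
The complex ion is anionic, so zinc takes the -ate form zincate(II).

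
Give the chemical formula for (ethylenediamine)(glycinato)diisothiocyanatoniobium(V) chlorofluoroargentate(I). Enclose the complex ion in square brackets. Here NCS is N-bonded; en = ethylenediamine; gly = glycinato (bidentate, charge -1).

[Nb(en)(gly)(NCS)2][AgClF]2

Cation [Nb…]: ligand charges -3, Nb(V) ⇒ ion charge 2+.
Anion [Ag…]: ligand charges -2, Ag(I) ⇒ ion charge 1−.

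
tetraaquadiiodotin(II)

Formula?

[Sn(H2O)4I2]

Ligands: 2 iodo (I, -1), 4 aqua (H2O, neutral). Ligand charge sum = -2.
With Sn in oxidation state +2, the complex ion is [Sn...].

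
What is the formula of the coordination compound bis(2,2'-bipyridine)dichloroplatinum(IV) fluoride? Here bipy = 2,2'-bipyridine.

Ligands: 2 2,2'-bipyridine (bipy, neutral), 2 chloro (Cl, -1). Ligand charge sum = -2.
With Pt in oxidation state +4, the complex ion is [Pt...]^2+.
Charge balance with fluoride (-1) requires 1 complex ion per 2 fluoride.

[Pt(bipy)2Cl2]F2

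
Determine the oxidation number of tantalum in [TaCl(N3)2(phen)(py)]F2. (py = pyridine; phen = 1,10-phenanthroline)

+5

2 fluoride outside the brackets (-1 each) → the complex ion is 2+.
Ligand charges: 1×py neutral; 1×phen neutral; 1×Cl = -1; 2×N3 = -2; sum -3.
Ta + (-3) = 2+ ⇒ Ta is +5.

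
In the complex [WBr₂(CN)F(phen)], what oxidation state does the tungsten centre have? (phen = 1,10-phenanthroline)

+4

No counter-ion: the bracketed complex is neutral.
Ligand charges: 1×F = -1; 1×phen neutral; 1×CN = -1; 2×Br = -2; sum -4.
W + (-4) = 0 ⇒ W is +4.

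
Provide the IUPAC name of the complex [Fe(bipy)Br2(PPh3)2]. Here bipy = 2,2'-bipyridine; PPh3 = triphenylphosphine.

There is no counter-ion, so the complex is neutral overall.
Ligand charges: 1×2,2'-bipyridine (neutral), 2×triphenylphosphine (neutral), 2×bromo (-1 each); total -2. So Fe + (-2) = 0, giving Fe = +2.
Ligands are named alphabetically: bipyridine before bromo before triphenylphosphine.

(2,2'-bipyridine)dibromobis(triphenylphosphine)iron(II)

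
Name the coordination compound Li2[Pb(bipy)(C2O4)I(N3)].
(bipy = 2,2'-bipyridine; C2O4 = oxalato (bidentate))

lithium azido(2,2'-bipyridine)iodooxalatoplumbate(II)

The 2 lithium counter-ions carry a total charge of +2, so each complex ion is 2−.
Ligand charges: 1×2,2'-bipyridine (neutral), 1×azido (-1 each), 1×oxalato (-2 each), 1×iodo (-1 each); total -4. So Pb + (-4) = 2−, giving Pb = +2.
Ligands are named alphabetically: azido before bipyridine before iodo before oxalato.
The complex ion is anionic, so lead takes the -ate form plumbate(II).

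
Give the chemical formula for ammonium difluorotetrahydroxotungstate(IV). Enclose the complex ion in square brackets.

(NH4)2[WF2(OH)4]

Ligands: 2 fluoro (F, -1), 4 hydroxo (OH, -1). Ligand charge sum = -6.
With W in oxidation state +4, the complex ion is [W...]^2−.
Charge balance with ammonium (+1) requires 1 complex ion per 2 ammonium.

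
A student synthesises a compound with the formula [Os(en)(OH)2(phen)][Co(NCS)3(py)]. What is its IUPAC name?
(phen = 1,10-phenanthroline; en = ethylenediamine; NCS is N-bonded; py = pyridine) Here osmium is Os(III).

(ethylenediamine)dihydroxo(1,10-phenanthroline)osmium(III) triisothiocyanato(pyridine)cobaltate(II)

Both ions are complex: the cation is named first with the plain metal name, the anion second with the -ate form; each ion's ligands are alphabetised independently.
Os is given as +3; the cation's ligand charges sum to -2, so the complex cation is 1+.
A 1:1 salt means the anion carries the equal and opposite charge, 1−.
Anion: ligand charges sum to -3; for the ion to be 1−, Co = +2.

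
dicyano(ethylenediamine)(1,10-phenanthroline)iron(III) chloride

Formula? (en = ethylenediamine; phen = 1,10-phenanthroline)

[Fe(CN)2(en)(phen)]Cl

Ligands: 1 ethylenediamine (en, neutral), 1 1,10-phenanthroline (phen, neutral), 2 cyano (CN, -1). Ligand charge sum = -2.
With Fe in oxidation state +3, the complex ion is [Fe...]^1+.
Charge balance with chloride (-1) requires 1 complex ion per 1 chloride.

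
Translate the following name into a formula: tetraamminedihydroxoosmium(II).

Ligands: 2 hydroxo (OH, -1), 4 ammine (NH3, neutral). Ligand charge sum = -2.
With Os in oxidation state +2, the complex ion is [Os...].

[Os(NH3)4(OH)2]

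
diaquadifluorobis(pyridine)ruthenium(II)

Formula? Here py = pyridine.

Ligands: 2 pyridine (py, neutral), 2 aqua (H2O, neutral), 2 fluoro (F, -1). Ligand charge sum = -2.
With Ru in oxidation state +2, the complex ion is [Ru...].

[RuF2(H2O)2(py)2]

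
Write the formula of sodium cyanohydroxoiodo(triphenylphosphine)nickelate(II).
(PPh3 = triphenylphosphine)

Ligands: 1 triphenylphosphine (PPh3, neutral), 1 hydroxo (OH, -1), 1 iodo (I, -1), 1 cyano (CN, -1). Ligand charge sum = -3.
With Ni in oxidation state +2, the complex ion is [Ni...]^1−.
Charge balance with sodium (+1) requires 1 complex ion per 1 sodium.

Na[Ni(CN)I(OH)(PPh3)]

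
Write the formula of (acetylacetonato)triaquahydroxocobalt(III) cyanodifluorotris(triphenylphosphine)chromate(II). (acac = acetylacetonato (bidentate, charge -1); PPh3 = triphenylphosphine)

Cation [Co…]: ligand charges -2, Co(III) ⇒ ion charge 1+.
Anion [Cr…]: ligand charges -3, Cr(II) ⇒ ion charge 1−.
One 1+ cation balances one 1− anion.

[Co(acac)(H2O)3(OH)][Cr(CN)F2(PPh3)3]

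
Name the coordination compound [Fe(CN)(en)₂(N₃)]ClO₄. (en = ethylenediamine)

The 1 perchlorate counter-ion carries a total charge of -1, so each complex ion is 1+.
Ligand charges: 1×cyano (-1 each), 1×azido (-1 each), 2×ethylenediamine (neutral); total -2. So Fe + (-2) = 1+, giving Fe = +3.
Ligands are named alphabetically: azido before cyano before ethylenediamine.

azidocyanobis(ethylenediamine)iron(III) perchlorate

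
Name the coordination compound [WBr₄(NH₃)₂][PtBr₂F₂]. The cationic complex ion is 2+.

The complex cation is given as 2+; its ligand charges sum to -4, so W = +6.
A 1:1 salt means the anion carries the equal and opposite charge, 2−.
Anion: ligand charges sum to -4; for the ion to be 2−, Pt = +2.

diamminetetrabromotungsten(VI) dibromodifluoroplatinate(II)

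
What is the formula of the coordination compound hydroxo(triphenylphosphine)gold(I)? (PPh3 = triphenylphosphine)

[Au(OH)(PPh3)]

Ligands: 1 hydroxo (OH, -1), 1 triphenylphosphine (PPh3, neutral). Ligand charge sum = -1.
With Au in oxidation state +1, the complex ion is [Au...].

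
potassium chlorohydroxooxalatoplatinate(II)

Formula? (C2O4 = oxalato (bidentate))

K2[Pt(C2O4)Cl(OH)]

Ligands: 1 oxalato (C2O4, -2), 1 hydroxo (OH, -1), 1 chloro (Cl, -1). Ligand charge sum = -4.
Charge balance with potassium (+1) requires 1 complex ion per 2 potassium.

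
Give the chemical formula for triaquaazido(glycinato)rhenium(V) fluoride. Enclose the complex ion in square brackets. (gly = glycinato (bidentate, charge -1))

Ligands: 3 aqua (H2O, neutral), 1 azido (N3, -1), 1 glycinato (gly, -1). Ligand charge sum = -2.
Charge balance with fluoride (-1) requires 1 complex ion per 3 fluoride.

[Re(gly)(H2O)3(N3)]F3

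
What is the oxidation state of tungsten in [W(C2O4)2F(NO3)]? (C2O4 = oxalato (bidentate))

No counter-ion: the bracketed complex is neutral.
Ligand charges: 1×F = -1; 1×NO3 = -1; 2×C2O4 = -4; sum -6.
W + (-6) = 0 ⇒ W is +6.

+6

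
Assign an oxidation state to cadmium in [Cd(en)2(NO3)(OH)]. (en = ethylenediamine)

No counter-ion: the bracketed complex is neutral.
Ligand charges: 1×NO3 = -1; 2×en neutral; 1×OH = -1; sum -2.
Cd + (-2) = 0 ⇒ Cd is +2.

+2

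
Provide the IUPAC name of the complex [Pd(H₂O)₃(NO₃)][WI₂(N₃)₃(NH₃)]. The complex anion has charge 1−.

triaquanitratopalladium(II) amminetriazidodiiodotungstate(IV)

The complex anion is given as 1−; its ligand charges sum to -5, so W = +4.
A 1:1 salt means the cation carries the equal and opposite charge, 1+.
Cation: ligand charges sum to -1; for the ion to be 1+, Pd = +2.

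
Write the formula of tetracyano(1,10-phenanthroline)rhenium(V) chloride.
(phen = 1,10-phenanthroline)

Ligands: 1 1,10-phenanthroline (phen, neutral), 4 cyano (CN, -1). Ligand charge sum = -4.
With Re in oxidation state +5, the complex ion is [Re...]^1+.
Charge balance with chloride (-1) requires 1 complex ion per 1 chloride.

[Re(CN)4(phen)]Cl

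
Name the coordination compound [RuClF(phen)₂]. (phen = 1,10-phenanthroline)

There is no counter-ion, so the complex is neutral overall.
Ligand charges: 1×fluoro (-1 each), 2×1,10-phenanthroline (neutral), 1×chloro (-1 each); total -2. So Ru + (-2) = 0, giving Ru = +2.
Ligands are named alphabetically: chloro before fluoro before phenanthroline.

chlorofluorobis(1,10-phenanthroline)ruthenium(II)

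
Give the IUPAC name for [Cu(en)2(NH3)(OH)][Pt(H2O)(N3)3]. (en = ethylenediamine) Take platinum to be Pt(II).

amminebis(ethylenediamine)hydroxocopper(II) aquatriazidoplatinate(II)

Both ions are complex: the cation is named first with the plain metal name, the anion second with the -ate form; each ion's ligands are alphabetised independently.
Pt is given as +2; the anion's ligand charges sum to -3, so the complex anion is 1−.
A 1:1 salt means the cation carries the equal and opposite charge, 1+.
Cation: ligand charges sum to -1; for the ion to be 1+, Cu = +2.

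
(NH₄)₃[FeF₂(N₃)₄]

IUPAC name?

The 3 ammonium counter-ions carry a total charge of +3, so each complex ion is 3−.
Ligand charges: 2×fluoro (-1 each), 4×azido (-1 each); total -6. So Fe + (-6) = 3−, giving Fe = +3.
The complex ion is anionic, so iron takes the -ate form ferrate(III).

ammonium tetraazidodifluoroferrate(III)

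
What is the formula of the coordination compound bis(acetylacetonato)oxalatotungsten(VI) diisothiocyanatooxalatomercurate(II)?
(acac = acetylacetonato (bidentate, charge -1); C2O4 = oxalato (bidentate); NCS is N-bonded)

Cation [W…]: ligand charges -4, W(VI) ⇒ ion charge 2+.
Anion [Hg…]: ligand charges -4, Hg(II) ⇒ ion charge 2−.
One 2+ cation balances one 2− anion.

[W(acac)2(C2O4)][Hg(C2O4)(NCS)2]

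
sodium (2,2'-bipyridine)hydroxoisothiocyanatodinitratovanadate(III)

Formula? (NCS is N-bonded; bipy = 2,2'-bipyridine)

Na[V(bipy)(NCS)(NO3)2(OH)]

Ligands: 1 isothiocyanato (NCS, -1), 1 2,2'-bipyridine (bipy, neutral), 1 hydroxo (OH, -1), 2 nitrato (NO3, -1). Ligand charge sum = -4.
With V in oxidation state +3, the complex ion is [V...]^1−.
Charge balance with sodium (+1) requires 1 complex ion per 1 sodium.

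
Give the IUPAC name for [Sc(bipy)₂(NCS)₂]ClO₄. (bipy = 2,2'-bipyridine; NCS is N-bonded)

The 1 perchlorate counter-ion carries a total charge of -1, so each complex ion is 1+.
Ligand charges: 2×2,2'-bipyridine (neutral), 2×isothiocyanato (-1 each); total -2. So Sc + (-2) = 1+, giving Sc = +3.
Ligands are named alphabetically: bipyridine before isothiocyanato.

bis(2,2'-bipyridine)diisothiocyanatoscandium(III) perchlorate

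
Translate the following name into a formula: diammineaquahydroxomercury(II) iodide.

Ligands: 2 ammine (NH3, neutral), 1 aqua (H2O, neutral), 1 hydroxo (OH, -1). Ligand charge sum = -1.
With Hg in oxidation state +2, the complex ion is [Hg...]^1+.
Charge balance with iodide (-1) requires 1 complex ion per 1 iodide.

[Hg(H2O)(NH3)2(OH)]I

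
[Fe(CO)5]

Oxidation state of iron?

No counter-ion: the bracketed complex is neutral.
Ligand charges: 5×CO neutral; sum 0.
Fe + (0) = 0 ⇒ Fe is 0.

0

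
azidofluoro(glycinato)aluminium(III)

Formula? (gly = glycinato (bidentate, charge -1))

Ligands: 1 azido (N3, -1), 1 glycinato (gly, -1), 1 fluoro (F, -1). Ligand charge sum = -3.
With Al in oxidation state +3, the complex ion is [Al...].

[AlF(gly)(N3)]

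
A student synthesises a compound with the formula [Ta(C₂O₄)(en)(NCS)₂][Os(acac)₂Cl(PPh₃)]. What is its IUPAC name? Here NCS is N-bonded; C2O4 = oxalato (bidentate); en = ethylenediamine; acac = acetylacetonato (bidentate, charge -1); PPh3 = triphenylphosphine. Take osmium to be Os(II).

(ethylenediamine)diisothiocyanatooxalatotantalum(V) bis(acetylacetonato)chloro(triphenylphosphine)osmate(II)

Both ions are complex: the cation is named first with the plain metal name, the anion second with the -ate form; each ion's ligands are alphabetised independently.
Os is given as +2; the anion's ligand charges sum to -3, so the complex anion is 1−.
A 1:1 salt means the cation carries the equal and opposite charge, 1+.
Cation: ligand charges sum to -4; for the ion to be 1+, Ta = +5.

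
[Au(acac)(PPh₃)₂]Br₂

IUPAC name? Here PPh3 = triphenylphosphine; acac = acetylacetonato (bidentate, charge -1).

(acetylacetonato)bis(triphenylphosphine)gold(III) bromide

The 2 bromide counter-ions carry a total charge of -2, so each complex ion is 2+.
Ligand charges: 2×triphenylphosphine (neutral), 1×acetylacetonato (-1 each); total -1. So Au + (-1) = 2+, giving Au = +3.
Ligands are named alphabetically: acetylacetonato before triphenylphosphine.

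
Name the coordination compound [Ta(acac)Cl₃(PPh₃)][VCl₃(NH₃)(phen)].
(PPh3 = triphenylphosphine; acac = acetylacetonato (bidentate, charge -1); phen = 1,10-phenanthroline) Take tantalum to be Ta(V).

(acetylacetonato)trichloro(triphenylphosphine)tantalum(V) amminetrichloro(1,10-phenanthroline)vanadate(II)

Ta is given as +5; the cation's ligand charges sum to -4, so the complex cation is 1+.
A 1:1 salt means the anion carries the equal and opposite charge, 1−.
Anion: ligand charges sum to -3; for the ion to be 1−, V = +2.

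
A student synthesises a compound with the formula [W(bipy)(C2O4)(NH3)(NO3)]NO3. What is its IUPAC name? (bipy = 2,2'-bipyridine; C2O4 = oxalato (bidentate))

The 1 nitrate counter-ion carries a total charge of -1, so each complex ion is 1+.
Ligand charges: 1×2,2'-bipyridine (neutral), 1×oxalato (-2 each), 1×nitrato (-1 each), 1×ammine (neutral); total -3. So W + (-3) = 1+, giving W = +4.
Ligands are named alphabetically: ammine before bipyridine before nitrato before oxalato.

ammine(2,2'-bipyridine)nitratooxalatotungsten(IV) nitrate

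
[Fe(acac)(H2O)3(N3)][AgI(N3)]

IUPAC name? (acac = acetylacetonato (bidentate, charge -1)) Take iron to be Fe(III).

(acetylacetonato)triaquaazidoiron(III) azidoiodoargentate(I)

Both ions are complex: the cation is named first with the plain metal name, the anion second with the -ate form; each ion's ligands are alphabetised independently.
Fe is given as +3; the cation's ligand charges sum to -2, so the complex cation is 1+.
A 1:1 salt means the anion carries the equal and opposite charge, 1−.
Anion: ligand charges sum to -2; for the ion to be 1−, Ag = +1.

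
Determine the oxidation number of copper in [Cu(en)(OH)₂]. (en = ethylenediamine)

No counter-ion: the bracketed complex is neutral.
Ligand charges: 1×en neutral; 2×OH = -2; sum -2.
Cu + (-2) = 0 ⇒ Cu is +2.

+2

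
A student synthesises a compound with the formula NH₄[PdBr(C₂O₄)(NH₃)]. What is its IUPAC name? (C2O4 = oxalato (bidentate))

ammonium amminebromooxalatopalladate(II)

The 1 ammonium counter-ion carries a total charge of +1, so each complex ion is 1−.
Ligand charges: 1×bromo (-1 each), 1×ammine (neutral), 1×oxalato (-2 each); total -3. So Pd + (-3) = 1−, giving Pd = +2.
Ligands are named alphabetically: ammine before bromo before oxalato.
The complex ion is anionic, so palladium takes the -ate form palladate(II).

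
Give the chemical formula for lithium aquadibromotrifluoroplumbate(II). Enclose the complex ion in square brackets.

Ligands: 1 aqua (H2O, neutral), 3 fluoro (F, -1), 2 bromo (Br, -1). Ligand charge sum = -5.
Charge balance with lithium (+1) requires 1 complex ion per 3 lithium.

Li3[PbBr2F3(H2O)]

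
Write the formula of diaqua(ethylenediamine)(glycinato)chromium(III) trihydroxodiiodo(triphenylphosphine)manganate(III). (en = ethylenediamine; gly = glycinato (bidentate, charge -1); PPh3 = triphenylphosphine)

[Cr(en)(gly)(H2O)2][MnI2(OH)3(PPh3)]

Cation [Cr…]: ligand charges -1, Cr(III) ⇒ ion charge 2+.
Anion [Mn…]: ligand charges -5, Mn(III) ⇒ ion charge 2−.
One 2+ cation balances one 2− anion.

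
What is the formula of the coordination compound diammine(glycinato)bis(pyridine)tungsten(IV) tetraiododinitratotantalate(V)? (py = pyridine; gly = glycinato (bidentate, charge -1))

[W(gly)(NH3)2(py)2][TaI4(NO3)2]3

Cation [W…]: ligand charges -1, W(IV) ⇒ ion charge 3+.
Anion [Ta…]: ligand charges -6, Ta(V) ⇒ ion charge 1−.
One 3+ cation requires 3 of the 1− anion.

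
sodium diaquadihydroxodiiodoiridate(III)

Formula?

Ligands: 2 aqua (H2O, neutral), 2 iodo (I, -1), 2 hydroxo (OH, -1). Ligand charge sum = -4.
Charge balance with sodium (+1) requires 1 complex ion per 1 sodium.

Na[Ir(H2O)2I2(OH)2]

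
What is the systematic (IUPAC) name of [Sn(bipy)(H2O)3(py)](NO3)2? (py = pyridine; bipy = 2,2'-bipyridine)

The 2 nitrate counter-ions carry a total charge of -2, so each complex ion is 2+.
Ligand charges: 1×pyridine (neutral), 1×2,2'-bipyridine (neutral), 3×aqua (neutral); total 0. So Sn + (0) = 2+, giving Sn = +2.
Ligands are named alphabetically: aqua before bipyridine before pyridine.

triaqua(2,2'-bipyridine)(pyridine)tin(II) nitrate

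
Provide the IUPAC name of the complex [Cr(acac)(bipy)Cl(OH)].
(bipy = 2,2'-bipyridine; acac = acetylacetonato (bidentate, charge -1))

(acetylacetonato)(2,2'-bipyridine)chlorohydroxochromium(III)

There is no counter-ion, so the complex is neutral overall.
Ligand charges: 1×chloro (-1 each), 1×2,2'-bipyridine (neutral), 1×acetylacetonato (-1 each), 1×hydroxo (-1 each); total -3. So Cr + (-3) = 0, giving Cr = +3.
Ligands are named alphabetically: acetylacetonato before bipyridine before chloro before hydroxo.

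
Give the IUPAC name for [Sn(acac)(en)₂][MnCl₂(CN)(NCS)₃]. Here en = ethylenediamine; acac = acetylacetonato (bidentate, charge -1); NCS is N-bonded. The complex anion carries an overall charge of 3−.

(acetylacetonato)bis(ethylenediamine)tin(IV) dichlorocyanotriisothiocyanatomanganate(III)

Both ions are complex: the cation is named first with the plain metal name, the anion second with the -ate form; each ion's ligands are alphabetised independently.
The complex anion is given as 3−; its ligand charges sum to -6, so Mn = +3.
A 1:1 salt means the cation carries the equal and opposite charge, 3+.
Cation: ligand charges sum to -1; for the ion to be 3+, Sn = +4.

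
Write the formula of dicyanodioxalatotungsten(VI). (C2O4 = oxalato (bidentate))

[W(C2O4)2(CN)2]

Ligands: 2 oxalato (C2O4, -2), 2 cyano (CN, -1). Ligand charge sum = -6.
With W in oxidation state +6, the complex ion is [W...].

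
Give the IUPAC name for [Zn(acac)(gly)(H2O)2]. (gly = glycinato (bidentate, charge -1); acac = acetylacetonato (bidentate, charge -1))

(acetylacetonato)diaqua(glycinato)zinc(II)

There is no counter-ion, so the complex is neutral overall.
Ligand charges: 1×glycinato (-1 each), 2×aqua (neutral), 1×acetylacetonato (-1 each); total -2. So Zn + (-2) = 0, giving Zn = +2.
Ligands are named alphabetically: acetylacetonato before aqua before glycinato.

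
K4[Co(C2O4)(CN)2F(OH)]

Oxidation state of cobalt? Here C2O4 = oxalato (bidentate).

4 potassium outside the brackets (+1 each) → the complex ion is 4−.
Ligand charges: 1×OH = -1; 1×F = -1; 1×C2O4 = -2; 2×CN = -2; sum -6.
Co + (-6) = 4− ⇒ Co is +2.

+2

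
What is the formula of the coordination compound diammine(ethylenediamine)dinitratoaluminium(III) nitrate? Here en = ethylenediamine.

[Al(en)(NH3)2(NO3)2]NO3

Ligands: 2 ammine (NH3, neutral), 1 ethylenediamine (en, neutral), 2 nitrato (NO3, -1). Ligand charge sum = -2.
With Al in oxidation state +3, the complex ion is [Al...]^1+.
Charge balance with nitrate (-1) requires 1 complex ion per 1 nitrate.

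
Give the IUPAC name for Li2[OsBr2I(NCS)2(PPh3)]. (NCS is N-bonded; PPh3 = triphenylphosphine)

lithium dibromoiododiisothiocyanato(triphenylphosphine)osmate(III)

The 2 lithium counter-ions carry a total charge of +2, so each complex ion is 2−.
Ligand charges: 2×isothiocyanato (-1 each), 2×bromo (-1 each), 1×iodo (-1 each), 1×triphenylphosphine (neutral); total -5. So Os + (-5) = 2−, giving Os = +3.
Ligands are named alphabetically: bromo before iodo before isothiocyanato before triphenylphosphine.
The complex ion is anionic, so osmium takes the -ate form osmate(III).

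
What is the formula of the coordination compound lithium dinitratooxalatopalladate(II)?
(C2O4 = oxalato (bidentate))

Li2[Pd(C2O4)(NO3)2]

Ligands: 2 nitrato (NO3, -1), 1 oxalato (C2O4, -2). Ligand charge sum = -4.
With Pd in oxidation state +2, the complex ion is [Pd...]^2−.
Charge balance with lithium (+1) requires 1 complex ion per 2 lithium.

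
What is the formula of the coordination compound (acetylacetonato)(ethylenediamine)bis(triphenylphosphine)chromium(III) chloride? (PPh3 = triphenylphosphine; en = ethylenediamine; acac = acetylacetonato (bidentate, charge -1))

Ligands: 2 triphenylphosphine (PPh3, neutral), 1 ethylenediamine (en, neutral), 1 acetylacetonato (acac, -1). Ligand charge sum = -1.
Charge balance with chloride (-1) requires 1 complex ion per 2 chloride.

[Cr(acac)(en)(PPh3)2]Cl2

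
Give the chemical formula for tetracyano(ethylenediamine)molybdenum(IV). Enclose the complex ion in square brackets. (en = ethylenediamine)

Ligands: 4 cyano (CN, -1), 1 ethylenediamine (en, neutral). Ligand charge sum = -4.
With Mo in oxidation state +4, the complex ion is [Mo...].

[Mo(CN)4(en)]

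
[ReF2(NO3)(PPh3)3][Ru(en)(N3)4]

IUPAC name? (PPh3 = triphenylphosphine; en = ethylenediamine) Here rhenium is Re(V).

difluoronitratotris(triphenylphosphine)rhenium(V) tetraazido(ethylenediamine)ruthenate(II)

Both ions are complex: the cation is named first with the plain metal name, the anion second with the -ate form; each ion's ligands are alphabetised independently.
Re is given as +5; the cation's ligand charges sum to -3, so the complex cation is 2+.
A 1:1 salt means the anion carries the equal and opposite charge, 2−.
Anion: ligand charges sum to -4; for the ion to be 2−, Ru = +2.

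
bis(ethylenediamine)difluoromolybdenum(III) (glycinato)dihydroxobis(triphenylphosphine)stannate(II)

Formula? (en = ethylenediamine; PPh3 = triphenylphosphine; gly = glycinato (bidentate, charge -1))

Cation [Mo…]: ligand charges -2, Mo(III) ⇒ ion charge 1+.
Anion [Sn…]: ligand charges -3, Sn(II) ⇒ ion charge 1−.
One 1+ cation balances one 1− anion.

[Mo(en)2F2][Sn(gly)(OH)2(PPh3)2]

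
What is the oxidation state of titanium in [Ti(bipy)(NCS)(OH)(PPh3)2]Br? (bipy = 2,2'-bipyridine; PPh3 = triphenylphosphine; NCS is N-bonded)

1 bromide outside the brackets (-1 each) → the complex ion is 1+.
Ligand charges: 1×bipy neutral; 2×PPh3 neutral; 1×NCS = -1; 1×OH = -1; sum -2.
Ti + (-2) = 1+ ⇒ Ti is +3.

+3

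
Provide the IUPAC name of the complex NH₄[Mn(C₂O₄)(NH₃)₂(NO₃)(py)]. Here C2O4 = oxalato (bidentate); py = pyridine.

The 1 ammonium counter-ion carries a total charge of +1, so each complex ion is 1−.
Ligand charges: 1×oxalato (-2 each), 1×pyridine (neutral), 1×nitrato (-1 each), 2×ammine (neutral); total -3. So Mn + (-3) = 1−, giving Mn = +2.
Ligands are named alphabetically: ammine before nitrato before oxalato before pyridine.
The complex ion is anionic, so manganese takes the -ate form manganate(II).

ammonium diamminenitratooxalato(pyridine)manganate(II)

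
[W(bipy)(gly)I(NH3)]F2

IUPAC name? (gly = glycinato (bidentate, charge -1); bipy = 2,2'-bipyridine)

The 2 fluoride counter-ions carry a total charge of -2, so each complex ion is 2+.
Ligand charges: 1×iodo (-1 each), 1×glycinato (-1 each), 1×2,2'-bipyridine (neutral), 1×ammine (neutral); total -2. So W + (-2) = 2+, giving W = +4.
Ligands are named alphabetically: ammine before bipyridine before glycinato before iodo.

ammine(2,2'-bipyridine)(glycinato)iodotungsten(IV) fluoride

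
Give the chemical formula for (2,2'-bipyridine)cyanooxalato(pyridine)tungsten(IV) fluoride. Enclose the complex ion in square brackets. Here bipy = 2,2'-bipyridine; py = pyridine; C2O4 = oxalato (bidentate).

[W(bipy)(C2O4)(CN)(py)]F

Ligands: 1 2,2'-bipyridine (bipy, neutral), 1 pyridine (py, neutral), 1 cyano (CN, -1), 1 oxalato (C2O4, -2). Ligand charge sum = -3.
Charge balance with fluoride (-1) requires 1 complex ion per 1 fluoride.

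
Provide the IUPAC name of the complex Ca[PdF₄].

calcium tetrafluoropalladate(II)

The 1 calcium counter-ion carries a total charge of +2, so each complex ion is 2−.
Ligand charges: 4×fluoro (-1 each); total -4. So Pd + (-4) = 2−, giving Pd = +2.
The complex ion is anionic, so palladium takes the -ate form palladate(II).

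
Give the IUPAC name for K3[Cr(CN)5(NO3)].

The 3 potassium counter-ions carry a total charge of +3, so each complex ion is 3−.
Ligand charges: 5×cyano (-1 each), 1×nitrato (-1 each); total -6. So Cr + (-6) = 3−, giving Cr = +3.
The complex ion is anionic, so chromium takes the -ate form chromate(III).

potassium pentacyanonitratochromate(III)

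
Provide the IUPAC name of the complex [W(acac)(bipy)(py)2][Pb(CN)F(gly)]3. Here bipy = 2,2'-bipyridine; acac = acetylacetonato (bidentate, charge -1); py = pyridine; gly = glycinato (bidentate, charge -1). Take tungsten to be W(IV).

Both ions are complex: the cation is named first with the plain metal name, the anion second with the -ate form; each ion's ligands are alphabetised independently.
W is given as +4; the cation's ligand charges sum to -1, so the complex cation is 3+.
With 3 anions per cation, each anion must be 3/3 = 1−.
Anion: ligand charges sum to -3; for the ion to be 1−, Pb = +2.

(acetylacetonato)(2,2'-bipyridine)bis(pyridine)tungsten(IV) cyanofluoro(glycinato)plumbate(II)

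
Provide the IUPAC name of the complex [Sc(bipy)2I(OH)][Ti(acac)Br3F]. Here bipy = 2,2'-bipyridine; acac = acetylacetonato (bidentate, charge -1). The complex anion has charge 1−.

The complex anion is given as 1−; its ligand charges sum to -5, so Ti = +4.
A 1:1 salt means the cation carries the equal and opposite charge, 1+.
Cation: ligand charges sum to -2; for the ion to be 1+, Sc = +3.

bis(2,2'-bipyridine)hydroxoiodoscandium(III) (acetylacetonato)tribromofluorotitanate(IV)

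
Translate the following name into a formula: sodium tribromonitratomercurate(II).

Ligands: 1 nitrato (NO3, -1), 3 bromo (Br, -1). Ligand charge sum = -4.
With Hg in oxidation state +2, the complex ion is [Hg...]^2−.
Charge balance with sodium (+1) requires 1 complex ion per 2 sodium.

Na2[HgBr3(NO3)]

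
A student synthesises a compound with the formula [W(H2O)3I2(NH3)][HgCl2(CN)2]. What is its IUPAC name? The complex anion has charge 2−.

amminetriaquadiiodotungsten(IV) dichlorodicyanomercurate(II)

The complex anion is given as 2−; its ligand charges sum to -4, so Hg = +2.
A 1:1 salt means the cation carries the equal and opposite charge, 2+.
Cation: ligand charges sum to -2; for the ion to be 2+, W = +4.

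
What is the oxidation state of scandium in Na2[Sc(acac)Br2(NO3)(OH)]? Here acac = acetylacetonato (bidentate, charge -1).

2 sodium outside the brackets (+1 each) → the complex ion is 2−.
Ligand charges: 1×NO3 = -1; 1×acac = -1; 2×Br = -2; 1×OH = -1; sum -5.
Sc + (-5) = 2− ⇒ Sc is +3.

+3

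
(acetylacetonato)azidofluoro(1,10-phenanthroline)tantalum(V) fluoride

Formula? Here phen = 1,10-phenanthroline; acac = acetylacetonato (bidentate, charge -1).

[Ta(acac)F(N3)(phen)]F2

Ligands: 1 1,10-phenanthroline (phen, neutral), 1 acetylacetonato (acac, -1), 1 fluoro (F, -1), 1 azido (N3, -1). Ligand charge sum = -3.
Charge balance with fluoride (-1) requires 1 complex ion per 2 fluoride.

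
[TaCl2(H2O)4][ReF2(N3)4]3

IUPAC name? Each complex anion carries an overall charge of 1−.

Both ions are complex: the cation is named first with the plain metal name, the anion second with the -ate form; each ion's ligands are alphabetised independently.
The complex anion is given as 1−; its ligand charges sum to -6, so Re = +5.
With 3 anions per cation, the cation must be 3×1 = 3+.
Cation: ligand charges sum to -2; for the ion to be 3+, Ta = +5.

tetraaquadichlorotantalum(V) tetraazidodifluororhenate(V)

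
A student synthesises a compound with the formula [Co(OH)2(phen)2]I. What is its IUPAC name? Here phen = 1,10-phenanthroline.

The 1 iodide counter-ion carries a total charge of -1, so each complex ion is 1+.
Ligand charges: 2×hydroxo (-1 each), 2×1,10-phenanthroline (neutral); total -2. So Co + (-2) = 1+, giving Co = +3.
Ligands are named alphabetically: hydroxo before phenanthroline.

dihydroxobis(1,10-phenanthroline)cobalt(III) iodide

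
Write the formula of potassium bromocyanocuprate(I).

Ligands: 1 bromo (Br, -1), 1 cyano (CN, -1). Ligand charge sum = -2.
Charge balance with potassium (+1) requires 1 complex ion per 1 potassium.

K[CuBr(CN)]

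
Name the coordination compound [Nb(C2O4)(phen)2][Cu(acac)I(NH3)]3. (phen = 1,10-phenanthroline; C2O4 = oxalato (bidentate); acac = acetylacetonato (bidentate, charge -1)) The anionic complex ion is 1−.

oxalatobis(1,10-phenanthroline)niobium(V) (acetylacetonato)ammineiodocuprate(I)

The complex anion is given as 1−; its ligand charges sum to -2, so Cu = +1.
With 3 anions per cation, the cation must be 3×1 = 3+.
Cation: ligand charges sum to -2; for the ion to be 3+, Nb = +5.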